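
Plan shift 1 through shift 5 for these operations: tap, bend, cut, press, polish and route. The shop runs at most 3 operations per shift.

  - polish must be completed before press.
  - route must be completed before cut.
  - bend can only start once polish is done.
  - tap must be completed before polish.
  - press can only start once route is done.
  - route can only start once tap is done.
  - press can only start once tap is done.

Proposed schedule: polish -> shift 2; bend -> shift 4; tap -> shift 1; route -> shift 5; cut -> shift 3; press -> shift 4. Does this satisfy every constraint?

Invalid. route must be completed before cut.

The shop runs at most 3 operations per shift — holds.
bend can only start once polish is done — holds.
press can only start once tap is done — holds.
tap must be completed before polish — holds.
polish must be completed before press — holds.
route can only start once tap is done — holds.
press can only start once route is done — violated.
route must be completed before cut — violated.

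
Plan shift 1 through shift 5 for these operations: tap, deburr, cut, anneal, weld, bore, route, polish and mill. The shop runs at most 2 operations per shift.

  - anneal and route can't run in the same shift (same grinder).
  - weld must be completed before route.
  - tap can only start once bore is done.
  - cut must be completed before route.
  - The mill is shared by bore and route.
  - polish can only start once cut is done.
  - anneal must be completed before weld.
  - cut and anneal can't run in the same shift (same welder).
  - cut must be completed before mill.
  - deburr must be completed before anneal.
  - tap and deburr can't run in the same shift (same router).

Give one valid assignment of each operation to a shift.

cut=shift 1, tap=shift 3, polish=shift 4, deburr=shift 1, weld=shift 3, mill=shift 5, anneal=shift 2, route=shift 4, bore=shift 2

Checking: cut(shift 1) before route(shift 4); deburr(shift 1) before anneal(shift 2); anneal(shift 2) before weld(shift 3); bore(shift 2) before tap(shift 3); cut(shift 1) before polish(shift 4); cut(shift 1) before mill(shift 5); weld(shift 3) before route(shift 4); cut(shift 1) != anneal(shift 2); tap(shift 3) != deburr(shift 1); bore(shift 2) != route(shift 4); anneal(shift 2) != route(shift 4); max 2 per shift (cap 2).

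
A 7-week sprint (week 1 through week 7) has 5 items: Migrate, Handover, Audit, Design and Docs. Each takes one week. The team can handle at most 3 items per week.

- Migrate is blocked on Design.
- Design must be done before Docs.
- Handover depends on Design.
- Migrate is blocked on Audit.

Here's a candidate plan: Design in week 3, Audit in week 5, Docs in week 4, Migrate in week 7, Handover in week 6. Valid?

Yes, all constraints hold

The team can handle at most 3 items per week — holds.
Migrate is blocked on Audit — holds.
Design must be done before Docs — holds.
Handover depends on Design — holds.
Migrate is blocked on Design — holds.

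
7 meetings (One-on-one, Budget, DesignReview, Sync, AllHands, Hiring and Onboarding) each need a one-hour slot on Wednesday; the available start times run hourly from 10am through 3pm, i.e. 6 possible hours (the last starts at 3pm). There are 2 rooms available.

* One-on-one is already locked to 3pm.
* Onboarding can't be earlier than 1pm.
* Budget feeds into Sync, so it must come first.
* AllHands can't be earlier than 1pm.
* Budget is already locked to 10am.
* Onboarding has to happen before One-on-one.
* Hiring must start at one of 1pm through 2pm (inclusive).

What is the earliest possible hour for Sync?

Precedence pushes Sync to at least 11am.
Sync at 11am is achievable: Hiring -> 1pm; Onboarding -> 1pm; DesignReview -> 10am; Budget -> 10am; One-on-one -> 3pm; AllHands -> 2pm; Sync -> 11am.

11am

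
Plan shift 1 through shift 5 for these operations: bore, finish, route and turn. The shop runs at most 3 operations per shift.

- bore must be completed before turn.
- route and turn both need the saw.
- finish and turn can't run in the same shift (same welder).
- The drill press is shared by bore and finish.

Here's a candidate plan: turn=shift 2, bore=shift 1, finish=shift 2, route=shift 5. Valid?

route and turn both need the saw — holds.
The shop runs at most 3 operations per shift — holds.
bore must be completed before turn — holds.
The drill press is shared by bore and finish — holds.
finish and turn can't run in the same shift (same welder) — violated.

Invalid. finish and turn can't run in the same shift (same welder).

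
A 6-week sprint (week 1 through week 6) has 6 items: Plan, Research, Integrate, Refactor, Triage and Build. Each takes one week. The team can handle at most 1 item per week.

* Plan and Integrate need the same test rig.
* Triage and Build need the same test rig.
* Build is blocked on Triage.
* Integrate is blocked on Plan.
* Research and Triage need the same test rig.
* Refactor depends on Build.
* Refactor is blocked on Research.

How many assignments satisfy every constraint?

Splitting on Plan: it can be week 1 (15), week 2 (12), week 3 (9), week 4 (6), week 5 (3). Listing each branch's schedules as (Research, Integrate, Refactor, Triage, Build) by week number:
Plan=week 1: (2,3,6,4,5) (2,4,6,3,5) (2,5,6,3,4) (2,6,5,3,4) (3,2,6,4,5) (3,4,6,2,5) (3,5,6,2,4) (3,6,5,2,4) (4,2,6,3,5) (4,3,6,2,5) (4,5,6,2,3) (4,6,5,2,3) (5,2,6,3,4) (5,3,6,2,4) (5,4,6,2,3) — 15.
Plan=week 2: (1,3,6,4,5) (1,4,6,3,5) (1,5,6,3,4) (1,6,5,3,4) (3,4,6,1,5) (3,5,6,1,4) (3,6,5,1,4) (4,3,6,1,5) (4,5,6,1,3) (4,6,5,1,3) (5,3,6,1,4) (5,4,6,1,3) — 12.
Plan=week 3: (1,4,6,2,5) (1,5,6,2,4) (1,6,5,2,4) (2,4,6,1,5) (2,5,6,1,4) (2,6,5,1,4) (4,5,6,1,2) (4,6,5,1,2) (5,4,6,1,2) — 9.
Plan=week 4: (1,5,6,2,3) (1,6,5,2,3) (2,5,6,1,3) (2,6,5,1,3) (3,5,6,1,2) (3,6,5,1,2) — 6.
Plan=week 5: (1,6,4,2,3) (2,6,4,1,3) (3,6,4,1,2) — 3.
Summing: 15 + 12 + 9 + 6 + 3 = 45.

45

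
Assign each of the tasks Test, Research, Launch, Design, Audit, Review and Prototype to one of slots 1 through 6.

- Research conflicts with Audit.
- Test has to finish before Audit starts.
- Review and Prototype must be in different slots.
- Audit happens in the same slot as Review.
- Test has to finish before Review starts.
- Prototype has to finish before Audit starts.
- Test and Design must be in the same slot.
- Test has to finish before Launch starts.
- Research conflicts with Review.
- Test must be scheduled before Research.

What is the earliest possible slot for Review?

2

Precedence pushes Review to at least 2.
Review at 2 is achievable: Research -> 3; Prototype -> 1; Audit -> 2; Launch -> 2; Test -> 1; Design -> 1; Review -> 2.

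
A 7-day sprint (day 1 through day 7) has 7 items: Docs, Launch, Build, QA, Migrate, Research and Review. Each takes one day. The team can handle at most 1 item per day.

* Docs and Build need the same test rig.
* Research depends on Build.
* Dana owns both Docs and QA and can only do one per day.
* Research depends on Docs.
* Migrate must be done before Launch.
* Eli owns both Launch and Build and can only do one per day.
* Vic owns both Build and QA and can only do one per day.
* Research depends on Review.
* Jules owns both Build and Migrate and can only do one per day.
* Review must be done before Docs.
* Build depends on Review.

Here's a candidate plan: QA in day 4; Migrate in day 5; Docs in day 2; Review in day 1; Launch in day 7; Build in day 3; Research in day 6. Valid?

Yes, all constraints hold

Research depends on Review — holds.
Review must be done before Docs — holds.
Migrate must be done before Launch — holds.
Eli owns both Launch and Build and can only do one per day — holds.
Vic owns both Build and QA and can only do one per day — holds.
The team can handle at most 1 item per day — holds.
Dana owns both Docs and QA and can only do one per day — holds.
Research depends on Build — holds.
Research depends on Docs — holds.
Docs and Build need the same test rig — holds.
Build depends on Review — holds.
Jules owns both Build and Migrate and can only do one per day — holds.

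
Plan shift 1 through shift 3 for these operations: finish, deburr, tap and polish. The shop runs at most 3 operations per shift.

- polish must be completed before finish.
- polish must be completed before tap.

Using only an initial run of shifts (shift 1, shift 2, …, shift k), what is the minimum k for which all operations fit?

2 shifts

The precedence chain requires at least 2 distinct shifts.
With at most 3 per shift and 4 operations, at least 2 shifts are needed.
2 works (last occupied shift: shift 2): for example deburr in shift 1, tap in shift 2, finish in shift 2, polish in shift 1.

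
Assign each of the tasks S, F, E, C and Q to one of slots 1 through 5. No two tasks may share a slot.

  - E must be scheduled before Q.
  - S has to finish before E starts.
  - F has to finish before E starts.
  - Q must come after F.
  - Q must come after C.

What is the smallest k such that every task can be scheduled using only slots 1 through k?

The precedence chain requires at least 3 distinct slots.
With at most 1 per slot and 5 tasks, at least 5 slots are needed.
5 works (last occupied slot: 5): for example E=3, S=2, C=4, Q=5, F=1.

5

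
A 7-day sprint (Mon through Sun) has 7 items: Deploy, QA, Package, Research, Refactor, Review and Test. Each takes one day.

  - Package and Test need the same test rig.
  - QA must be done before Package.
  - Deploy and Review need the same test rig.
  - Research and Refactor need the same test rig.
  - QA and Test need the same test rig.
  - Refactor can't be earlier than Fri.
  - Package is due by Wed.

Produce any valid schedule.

Deploy in Mon, Package in Tue, Test in Wed, QA in Mon, Refactor in Fri, Review in Tue, Research in Mon

Checking: QA(Mon) before Package(Tue); Deploy(Mon) != Review(Tue); Package(Tue) != Test(Wed); QA(Mon) != Test(Wed); Research(Mon) != Refactor(Fri); Refactor=Fri in [Fri,Sun]; Package=Tue in [Mon,Wed].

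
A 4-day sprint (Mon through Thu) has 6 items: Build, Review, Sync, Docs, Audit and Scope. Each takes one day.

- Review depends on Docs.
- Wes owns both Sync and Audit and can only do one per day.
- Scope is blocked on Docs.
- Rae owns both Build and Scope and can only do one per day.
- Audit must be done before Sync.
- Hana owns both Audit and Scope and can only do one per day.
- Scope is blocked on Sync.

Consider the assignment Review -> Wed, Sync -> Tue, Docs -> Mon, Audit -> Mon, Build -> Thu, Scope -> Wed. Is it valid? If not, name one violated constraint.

Audit must be done before Sync — holds.
Hana owns both Audit and Scope and can only do one per day — holds.
Wes owns both Sync and Audit and can only do one per day — holds.
Review depends on Docs — holds.
Rae owns both Build and Scope and can only do one per day — holds.
Scope is blocked on Sync — holds.
Scope is blocked on Docs — holds.

Yes, all constraints hold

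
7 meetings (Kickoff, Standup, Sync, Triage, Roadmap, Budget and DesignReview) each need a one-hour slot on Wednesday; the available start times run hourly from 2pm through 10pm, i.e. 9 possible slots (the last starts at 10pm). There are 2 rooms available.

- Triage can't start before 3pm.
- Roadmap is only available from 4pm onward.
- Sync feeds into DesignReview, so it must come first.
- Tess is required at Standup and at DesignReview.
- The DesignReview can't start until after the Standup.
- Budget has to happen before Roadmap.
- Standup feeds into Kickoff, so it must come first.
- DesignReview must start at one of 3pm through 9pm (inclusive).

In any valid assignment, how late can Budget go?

Downstream work caps Budget at 9pm.
Budget at 9pm is achievable: Standup -> 2pm; Roadmap -> 10pm; DesignReview -> 3pm; Sync -> 2pm; Triage -> 3pm; Budget -> 9pm; Kickoff -> 4pm.

9pm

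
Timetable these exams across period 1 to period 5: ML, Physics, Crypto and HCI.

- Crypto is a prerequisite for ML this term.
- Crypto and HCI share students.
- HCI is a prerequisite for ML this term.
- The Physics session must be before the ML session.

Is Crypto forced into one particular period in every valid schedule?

No

Crypto can be period 1 (e.g. HCI in period 2; ML in period 3; Crypto in period 1; Physics in period 1) or period 2 (e.g. Crypto in period 2; HCI in period 1; Physics in period 1; ML in period 3).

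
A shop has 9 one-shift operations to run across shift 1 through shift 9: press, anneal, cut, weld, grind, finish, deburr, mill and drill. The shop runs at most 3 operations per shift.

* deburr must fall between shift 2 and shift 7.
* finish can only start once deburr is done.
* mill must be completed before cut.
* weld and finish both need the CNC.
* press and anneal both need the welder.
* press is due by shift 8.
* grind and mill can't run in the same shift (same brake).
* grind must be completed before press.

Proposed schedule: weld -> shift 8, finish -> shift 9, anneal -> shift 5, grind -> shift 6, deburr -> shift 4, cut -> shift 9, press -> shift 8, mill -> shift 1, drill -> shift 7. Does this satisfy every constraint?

grind and mill can't run in the same shift (same brake) — holds.
mill must be completed before cut — holds.
press is due by shift 8 — holds.
press and anneal both need the welder — holds.
deburr must fall between shift 2 and shift 7 — holds.
weld and finish both need the CNC — holds.
The shop runs at most 3 operations per shift — holds.
grind must be completed before press — holds.
finish can only start once deburr is done — holds.

Yes, all constraints hold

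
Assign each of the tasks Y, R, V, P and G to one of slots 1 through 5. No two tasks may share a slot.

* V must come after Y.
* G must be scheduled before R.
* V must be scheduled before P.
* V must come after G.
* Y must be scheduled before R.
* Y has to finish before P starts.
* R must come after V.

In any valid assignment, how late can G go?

Downstream work caps G at 3.
G at 2 is achievable: Y=1, G=2, R=4, P=5, V=3.
Nothing later works — the capacity limit rule out every slot after 2.

2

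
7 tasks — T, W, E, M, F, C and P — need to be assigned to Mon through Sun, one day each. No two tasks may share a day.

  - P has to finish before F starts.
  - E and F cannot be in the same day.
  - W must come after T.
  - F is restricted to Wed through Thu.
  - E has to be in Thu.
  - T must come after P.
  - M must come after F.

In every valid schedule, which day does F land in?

Wed

F's window is Wed–Thu.
E is fixed at Thu, and F can't share a day with E.
So F must be Wed.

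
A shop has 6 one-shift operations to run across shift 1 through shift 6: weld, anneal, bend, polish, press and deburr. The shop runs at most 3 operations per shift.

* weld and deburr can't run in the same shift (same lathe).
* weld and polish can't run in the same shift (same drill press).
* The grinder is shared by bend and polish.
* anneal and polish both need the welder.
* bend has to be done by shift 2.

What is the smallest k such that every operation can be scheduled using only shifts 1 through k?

With at most 3 per shift and 6 operations, at least 2 shifts are needed.
2 works (last occupied shift: shift 2): for example bend -> shift 1; polish -> shift 2; weld -> shift 1; anneal -> shift 1; press -> shift 2; deburr -> shift 2.

2 shifts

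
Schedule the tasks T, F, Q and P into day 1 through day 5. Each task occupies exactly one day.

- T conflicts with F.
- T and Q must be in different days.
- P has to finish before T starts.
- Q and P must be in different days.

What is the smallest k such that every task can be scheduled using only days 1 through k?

The precedence chain requires at least 2 distinct days.
Could 2 days be enough, i.e. nothing placed later than day 2? No: T must come after P (at day 1 or later) → {day 2}; P must come before T (at day 2 or earlier) → {day 1}; Q can't share with P (day 1) → {day 2}; Q can't share with T (day 2) → nothing is left.
So 2 days is not enough.
3 works (last occupied day: day 3): for example T in day 2; P in day 1; F in day 1; Q in day 3.

3 days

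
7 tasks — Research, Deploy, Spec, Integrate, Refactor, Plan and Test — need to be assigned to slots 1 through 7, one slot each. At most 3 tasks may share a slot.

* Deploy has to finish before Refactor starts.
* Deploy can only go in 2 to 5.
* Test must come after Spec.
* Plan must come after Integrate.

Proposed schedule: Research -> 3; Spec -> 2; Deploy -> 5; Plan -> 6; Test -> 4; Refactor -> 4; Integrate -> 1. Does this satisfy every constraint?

Plan must come after Integrate — holds.
Deploy can only go in 2 to 5 — holds.
At most 3 tasks may share a slot — holds.
Test must come after Spec — holds.
Deploy has to finish before Refactor starts — violated.

No. Deploy has to finish before Refactor starts is not satisfied.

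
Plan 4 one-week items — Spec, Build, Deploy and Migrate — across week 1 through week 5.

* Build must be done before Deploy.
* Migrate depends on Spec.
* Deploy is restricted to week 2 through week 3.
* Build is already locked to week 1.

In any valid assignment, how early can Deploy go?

Deploy is available from week 2; Deploy's own window allows nothing later than week 3.
Deploy at week 2 is achievable: Build in week 1, Migrate in week 2, Deploy in week 2, Spec in week 1.

week 2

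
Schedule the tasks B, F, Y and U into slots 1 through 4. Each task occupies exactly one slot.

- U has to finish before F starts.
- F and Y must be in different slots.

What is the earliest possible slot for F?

Precedence pushes F to at least 2.
F at 2 is achievable: Y=1, B=1, F=2, U=1.

2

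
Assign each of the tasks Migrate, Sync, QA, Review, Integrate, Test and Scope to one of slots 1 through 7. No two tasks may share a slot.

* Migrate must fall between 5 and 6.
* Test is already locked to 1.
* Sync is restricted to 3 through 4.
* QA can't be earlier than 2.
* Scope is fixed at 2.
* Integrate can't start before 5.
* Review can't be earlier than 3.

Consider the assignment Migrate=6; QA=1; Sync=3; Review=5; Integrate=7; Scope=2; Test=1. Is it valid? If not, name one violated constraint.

Integrate can't start before 5 — holds.
Review can't be earlier than 3 — holds.
Scope is fixed at 2 — holds.
No two tasks may share a slot — violated.
Migrate must fall between 5 and 6 — holds.
Sync is restricted to 3 through 4 — holds.
QA can't be earlier than 2 — violated.
Test is already locked to 1 — holds.

No. QA can't be earlier than 2 is not satisfied.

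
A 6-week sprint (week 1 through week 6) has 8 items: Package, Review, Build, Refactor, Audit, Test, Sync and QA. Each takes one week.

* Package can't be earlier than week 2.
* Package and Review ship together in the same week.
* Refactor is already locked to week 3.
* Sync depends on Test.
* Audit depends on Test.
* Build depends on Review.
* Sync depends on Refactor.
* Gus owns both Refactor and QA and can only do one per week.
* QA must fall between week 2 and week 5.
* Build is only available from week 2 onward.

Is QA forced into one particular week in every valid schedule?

No

QA can be week 2 (e.g. Refactor in week 3; Package in week 2; QA in week 2; Test in week 1; Build in week 3; Sync in week 4; Review in week 2; Audit in week 2) or week 4 (e.g. Refactor in week 3; Package in week 2; Test in week 1; Review in week 2; Sync in week 4; Build in week 3; Audit in week 2; QA in week 4).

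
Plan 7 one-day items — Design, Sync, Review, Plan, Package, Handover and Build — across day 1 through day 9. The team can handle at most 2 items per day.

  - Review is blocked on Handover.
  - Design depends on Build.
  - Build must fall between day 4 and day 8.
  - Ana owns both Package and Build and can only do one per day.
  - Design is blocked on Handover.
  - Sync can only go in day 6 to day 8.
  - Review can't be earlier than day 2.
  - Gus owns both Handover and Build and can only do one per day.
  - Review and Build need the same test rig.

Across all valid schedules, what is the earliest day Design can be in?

Precedence pushes Design to at least day 5.
Design at day 5 is achievable: Package=day 2, Plan=day 1, Review=day 2, Design=day 5, Build=day 4, Sync=day 6, Handover=day 1.

day 5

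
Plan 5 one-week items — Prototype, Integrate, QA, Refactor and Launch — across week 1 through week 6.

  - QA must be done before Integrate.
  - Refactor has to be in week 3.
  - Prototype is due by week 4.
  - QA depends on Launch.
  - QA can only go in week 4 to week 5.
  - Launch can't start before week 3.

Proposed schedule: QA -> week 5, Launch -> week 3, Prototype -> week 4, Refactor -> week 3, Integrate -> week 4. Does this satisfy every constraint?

Launch can't start before week 3 — holds.
QA can only go in week 4 to week 5 — holds.
Refactor has to be in week 3 — holds.
QA depends on Launch — holds.
QA must be done before Integrate — violated.
Prototype is due by week 4 — holds.

Invalid. QA must be done before Integrate.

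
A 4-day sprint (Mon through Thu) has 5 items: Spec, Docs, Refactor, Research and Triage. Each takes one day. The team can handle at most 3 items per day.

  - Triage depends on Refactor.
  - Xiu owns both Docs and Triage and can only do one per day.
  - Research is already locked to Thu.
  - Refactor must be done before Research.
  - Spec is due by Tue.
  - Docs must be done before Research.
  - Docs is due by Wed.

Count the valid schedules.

30

Splitting on Spec: it can be Mon (15), Tue (15). Listing each branch's schedules as (Docs, Refactor, Research, Triage):
Spec=Mon: (Mon,Mon,Thu,Tue) (Mon,Mon,Thu,Wed) (Mon,Mon,Thu,Thu) (Mon,Tue,Thu,Wed) (Mon,Tue,Thu,Thu) (Mon,Wed,Thu,Thu) (Tue,Mon,Thu,Wed) (Tue,Mon,Thu,Thu) (Tue,Tue,Thu,Wed) (Tue,Tue,Thu,Thu) (Tue,Wed,Thu,Thu) (Wed,Mon,Thu,Tue) (Wed,Mon,Thu,Thu) (Wed,Tue,Thu,Thu) (Wed,Wed,Thu,Thu) — 15.
Spec=Tue: (Mon,Mon,Thu,Tue) (Mon,Mon,Thu,Wed) (Mon,Mon,Thu,Thu) (Mon,Tue,Thu,Wed) (Mon,Tue,Thu,Thu) (Mon,Wed,Thu,Thu) (Tue,Mon,Thu,Wed) (Tue,Mon,Thu,Thu) (Tue,Tue,Thu,Wed) (Tue,Tue,Thu,Thu) (Tue,Wed,Thu,Thu) (Wed,Mon,Thu,Tue) (Wed,Mon,Thu,Thu) (Wed,Tue,Thu,Thu) (Wed,Wed,Thu,Thu) — 15.
Summing: 15 + 15 = 30.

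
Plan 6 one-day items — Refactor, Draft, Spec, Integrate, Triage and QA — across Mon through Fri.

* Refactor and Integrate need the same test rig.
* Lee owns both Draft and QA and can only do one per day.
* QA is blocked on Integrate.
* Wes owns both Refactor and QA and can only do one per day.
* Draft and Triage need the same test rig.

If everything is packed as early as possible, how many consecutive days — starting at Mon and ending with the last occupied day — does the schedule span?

The precedence chain requires at least 2 distinct days.
Could 2 days be enough, i.e. nothing placed later than Tue? No: QA must come after Integrate (at Mon or later) → {Tue}; Integrate must come before QA (at Tue or earlier) → {Mon}; Refactor can't share with Integrate (Mon) → {Tue}; QA can't share with Refactor (Tue) → nothing is left.
So 2 days is not enough.
3 works (last occupied day: Wed): for example Refactor in Wed, QA in Tue, Integrate in Mon, Draft in Mon, Triage in Tue, Spec in Mon.

3 days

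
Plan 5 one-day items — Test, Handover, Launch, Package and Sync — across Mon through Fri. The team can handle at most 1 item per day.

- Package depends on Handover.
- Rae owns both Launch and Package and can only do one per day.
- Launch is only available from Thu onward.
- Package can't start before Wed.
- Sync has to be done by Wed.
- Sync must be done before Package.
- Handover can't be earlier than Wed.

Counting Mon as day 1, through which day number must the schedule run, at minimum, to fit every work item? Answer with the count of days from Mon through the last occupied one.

The precedence chain requires at least 2 distinct days.
With at most 1 per day and 5 work items, at least 5 days are needed.
Launch can't be placed before Thu — that is day 4 counting from Mon — so the schedule must run through at least 4 days.
5 works (last occupied day: Fri): for example Sync=Mon, Package=Fri, Handover=Wed, Launch=Thu, Test=Tue.

5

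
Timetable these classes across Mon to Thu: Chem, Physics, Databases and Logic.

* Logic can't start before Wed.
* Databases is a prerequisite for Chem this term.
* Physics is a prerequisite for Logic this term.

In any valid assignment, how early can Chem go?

Tue

Precedence pushes Chem to at least Tue.
Chem at Tue is achievable: Physics -> Mon; Logic -> Wed; Databases -> Mon; Chem -> Tue.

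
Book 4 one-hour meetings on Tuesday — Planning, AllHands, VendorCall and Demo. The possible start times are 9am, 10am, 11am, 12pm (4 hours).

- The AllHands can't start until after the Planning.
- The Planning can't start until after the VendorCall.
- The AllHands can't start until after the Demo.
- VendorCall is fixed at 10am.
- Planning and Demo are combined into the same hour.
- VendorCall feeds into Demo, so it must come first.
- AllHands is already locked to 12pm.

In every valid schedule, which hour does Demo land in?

VendorCall is fixed at 10am and must come before Demo, so Demo is at least 11am.
AllHands is fixed at 12pm and must come after Demo, so Demo is at most 11am.
So Demo must be 11am.

11am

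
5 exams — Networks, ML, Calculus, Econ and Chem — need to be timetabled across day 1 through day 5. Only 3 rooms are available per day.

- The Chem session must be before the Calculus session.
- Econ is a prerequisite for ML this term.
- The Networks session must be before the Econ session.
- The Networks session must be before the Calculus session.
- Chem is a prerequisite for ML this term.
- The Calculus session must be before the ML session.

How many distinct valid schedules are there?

40

Splitting on Networks: it can be day 1 (25), day 2 (12), day 3 (3). Listing each branch's schedules as (ML, Calculus, Econ, Chem) by day number:
Networks=day 1: (3,2,2,1) (4,2,2,1) (4,2,3,1) (4,3,2,1) (4,3,2,2) (4,3,3,1) (4,3,3,2) (5,2,2,1) (5,2,3,1) (5,2,4,1) (5,3,2,1) (5,3,2,2) (5,3,3,1) (5,3,3,2) (5,3,4,1) (5,3,4,2) (5,4,2,1) (5,4,2,2) (5,4,2,3) (5,4,3,1) (5,4,3,2) (5,4,3,3) (5,4,4,1) (5,4,4,2) (5,4,4,3) — 25.
Networks=day 2: (4,3,3,1) (4,3,3,2) (5,3,3,1) (5,3,3,2) (5,3,4,1) (5,3,4,2) (5,4,3,1) (5,4,3,2) (5,4,3,3) (5,4,4,1) (5,4,4,2) (5,4,4,3) — 12.
Networks=day 3: (5,4,4,1) (5,4,4,2) (5,4,4,3) — 3.
Summing: 25 + 12 + 3 = 40.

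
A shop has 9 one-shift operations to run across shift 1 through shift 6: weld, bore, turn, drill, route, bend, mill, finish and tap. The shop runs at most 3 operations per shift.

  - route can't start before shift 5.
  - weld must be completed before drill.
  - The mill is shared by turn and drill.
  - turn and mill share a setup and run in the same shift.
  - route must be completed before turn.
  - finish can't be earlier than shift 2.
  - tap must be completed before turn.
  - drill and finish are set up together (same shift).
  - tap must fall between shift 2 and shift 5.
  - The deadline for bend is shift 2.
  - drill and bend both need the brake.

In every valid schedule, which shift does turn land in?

Precedence pushes turn to at least shift 6.
So turn is pinned to shift 6.

shift 6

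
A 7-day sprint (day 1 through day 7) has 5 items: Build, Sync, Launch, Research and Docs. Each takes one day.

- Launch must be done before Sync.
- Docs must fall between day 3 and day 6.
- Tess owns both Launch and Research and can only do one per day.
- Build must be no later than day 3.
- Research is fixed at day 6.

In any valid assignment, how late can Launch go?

Downstream work caps Launch at day 6.
Launch at day 5 is achievable: Launch in day 5; Docs in day 3; Build in day 1; Research in day 6; Sync in day 6.
Nothing later works — the conflict constraints rule out every day after day 5.

day 5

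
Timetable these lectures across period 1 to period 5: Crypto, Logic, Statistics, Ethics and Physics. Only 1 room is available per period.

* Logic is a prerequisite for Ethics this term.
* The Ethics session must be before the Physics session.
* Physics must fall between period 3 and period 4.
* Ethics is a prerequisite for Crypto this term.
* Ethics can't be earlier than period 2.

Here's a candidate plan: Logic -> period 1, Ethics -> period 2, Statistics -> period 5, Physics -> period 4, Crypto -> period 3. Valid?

Yes, all constraints hold

Only 1 room is available per period — holds.
The Ethics session must be before the Physics session — holds.
Logic is a prerequisite for Ethics this term — holds.
Physics must fall between period 3 and period 4 — holds.
Ethics is a prerequisite for Crypto this term — holds.
Ethics can't be earlier than period 2 — holds.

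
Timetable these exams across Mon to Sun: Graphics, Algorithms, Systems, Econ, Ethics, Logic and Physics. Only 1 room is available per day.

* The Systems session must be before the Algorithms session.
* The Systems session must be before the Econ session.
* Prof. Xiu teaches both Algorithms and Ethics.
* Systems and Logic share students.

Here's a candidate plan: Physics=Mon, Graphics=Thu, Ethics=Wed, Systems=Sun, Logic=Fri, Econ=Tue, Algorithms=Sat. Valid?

Invalid. The Systems session must be before the Econ session.

Only 1 room is available per day — holds.
The Systems session must be before the Econ session — violated.
Prof. Xiu teaches both Algorithms and Ethics — holds.
The Systems session must be before the Algorithms session — violated.
Systems and Logic share students — holds.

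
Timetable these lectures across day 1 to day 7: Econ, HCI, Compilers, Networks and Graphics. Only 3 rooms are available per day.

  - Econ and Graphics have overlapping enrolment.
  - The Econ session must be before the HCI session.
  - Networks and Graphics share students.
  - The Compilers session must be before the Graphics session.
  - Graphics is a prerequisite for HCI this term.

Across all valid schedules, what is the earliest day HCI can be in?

Precedence pushes HCI to at least day 3.
HCI at day 3 is achievable: Networks=day 1; Econ=day 1; HCI=day 3; Graphics=day 2; Compilers=day 1.

day 3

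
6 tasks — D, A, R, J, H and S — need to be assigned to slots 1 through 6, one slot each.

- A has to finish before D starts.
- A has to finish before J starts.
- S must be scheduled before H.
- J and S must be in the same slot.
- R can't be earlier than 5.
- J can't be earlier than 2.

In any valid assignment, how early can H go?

3

Precedence pushes H to at least 3.
H at 3 is achievable: S in 2; J in 2; H in 3; D in 2; A in 1; R in 5.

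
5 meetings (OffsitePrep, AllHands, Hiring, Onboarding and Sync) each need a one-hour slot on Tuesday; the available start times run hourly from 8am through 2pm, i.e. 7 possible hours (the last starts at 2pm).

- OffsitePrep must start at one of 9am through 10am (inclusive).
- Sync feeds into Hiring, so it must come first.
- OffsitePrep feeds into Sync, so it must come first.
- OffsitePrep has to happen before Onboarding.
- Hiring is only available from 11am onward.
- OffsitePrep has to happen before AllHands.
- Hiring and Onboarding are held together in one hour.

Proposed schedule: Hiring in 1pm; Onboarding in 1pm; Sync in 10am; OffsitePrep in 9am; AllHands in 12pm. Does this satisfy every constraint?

Yes

OffsitePrep must start at one of 9am through 10am (inclusive) — holds.
OffsitePrep feeds into Sync, so it must come first — holds.
Hiring and Onboarding are held together in one hour — holds.
OffsitePrep has to happen before Onboarding — holds.
OffsitePrep has to happen before AllHands — holds.
Sync feeds into Hiring, so it must come first — holds.
Hiring is only available from 11am onward — holds.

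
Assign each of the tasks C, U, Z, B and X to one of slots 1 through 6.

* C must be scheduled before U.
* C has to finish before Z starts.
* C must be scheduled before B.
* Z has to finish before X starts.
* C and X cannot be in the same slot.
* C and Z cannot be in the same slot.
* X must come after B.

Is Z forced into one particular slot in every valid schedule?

Z can be 2 (e.g. U -> 2; C -> 1; Z -> 2; B -> 2; X -> 3) or 3 (e.g. X=4, U=2, Z=3, C=1, B=2).

No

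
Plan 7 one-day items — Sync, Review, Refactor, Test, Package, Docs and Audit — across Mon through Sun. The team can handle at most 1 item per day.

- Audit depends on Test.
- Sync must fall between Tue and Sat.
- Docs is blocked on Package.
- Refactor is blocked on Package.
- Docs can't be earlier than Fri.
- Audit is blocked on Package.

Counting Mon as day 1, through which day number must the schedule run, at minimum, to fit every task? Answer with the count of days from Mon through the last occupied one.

The precedence chain requires at least 2 distinct days.
With at most 1 per day and 7 tasks, at least 7 days are needed.
Docs can't be placed before Fri — that is day 5 counting from Mon — so the schedule must run through at least 5 days.
7 works (last occupied day: Sun): for example Package -> Mon; Refactor -> Sat; Audit -> Thu; Review -> Sun; Docs -> Fri; Test -> Wed; Sync -> Tue.

7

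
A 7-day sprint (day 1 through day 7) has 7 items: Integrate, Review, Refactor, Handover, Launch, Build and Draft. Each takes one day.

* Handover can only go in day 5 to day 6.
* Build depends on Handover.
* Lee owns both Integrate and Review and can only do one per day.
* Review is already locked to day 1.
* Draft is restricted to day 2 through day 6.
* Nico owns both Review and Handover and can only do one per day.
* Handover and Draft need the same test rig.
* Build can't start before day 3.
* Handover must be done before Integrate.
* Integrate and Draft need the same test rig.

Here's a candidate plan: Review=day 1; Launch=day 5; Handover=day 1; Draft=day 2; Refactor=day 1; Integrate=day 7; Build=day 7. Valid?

No. Nico owns both Review and Handover and can only do one per day is not satisfied.

Handover can only go in day 5 to day 6 — violated.
Draft is restricted to day 2 through day 6 — holds.
Build depends on Handover — holds.
Integrate and Draft need the same test rig — holds.
Nico owns both Review and Handover and can only do one per day — violated.
Review is already locked to day 1 — holds.
Handover must be done before Integrate — holds.
Handover and Draft need the same test rig — holds.
Lee owns both Integrate and Review and can only do one per day — holds.
Build can't start before day 3 — holds.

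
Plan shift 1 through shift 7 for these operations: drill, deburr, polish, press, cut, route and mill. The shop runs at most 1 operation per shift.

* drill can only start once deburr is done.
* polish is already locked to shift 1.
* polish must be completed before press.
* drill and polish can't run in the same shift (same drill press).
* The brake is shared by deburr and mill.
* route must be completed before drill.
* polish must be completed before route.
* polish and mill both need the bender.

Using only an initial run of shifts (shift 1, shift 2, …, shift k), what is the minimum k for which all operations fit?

7 shifts

The precedence chain requires at least 3 distinct shifts.
With at most 1 per shift and 7 operations, at least 7 shifts are needed.
7 works (last occupied shift: shift 7): for example drill=shift 4; mill=shift 7; deburr=shift 3; route=shift 2; press=shift 5; cut=shift 6; polish=shift 1.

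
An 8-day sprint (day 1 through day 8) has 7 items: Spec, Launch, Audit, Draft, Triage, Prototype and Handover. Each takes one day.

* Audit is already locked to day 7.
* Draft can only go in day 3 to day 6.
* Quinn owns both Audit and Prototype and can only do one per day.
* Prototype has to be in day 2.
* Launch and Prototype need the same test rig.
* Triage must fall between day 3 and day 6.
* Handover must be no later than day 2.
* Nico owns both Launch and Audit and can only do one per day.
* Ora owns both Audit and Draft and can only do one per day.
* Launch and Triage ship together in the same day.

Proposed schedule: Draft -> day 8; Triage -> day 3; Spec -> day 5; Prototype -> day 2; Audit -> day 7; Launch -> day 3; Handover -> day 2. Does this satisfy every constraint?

No — it violates: Draft can only go in day 3 to day 6

Ora owns both Audit and Draft and can only do one per day — holds.
Triage must fall between day 3 and day 6 — holds.
Draft can only go in day 3 to day 6 — violated.
Audit is already locked to day 7 — holds.
Nico owns both Launch and Audit and can only do one per day — holds.
Prototype has to be in day 2 — holds.
Launch and Triage ship together in the same day — holds.
Handover must be no later than day 2 — holds.
Quinn owns both Audit and Prototype and can only do one per day — holds.
Launch and Prototype need the same test rig — holds.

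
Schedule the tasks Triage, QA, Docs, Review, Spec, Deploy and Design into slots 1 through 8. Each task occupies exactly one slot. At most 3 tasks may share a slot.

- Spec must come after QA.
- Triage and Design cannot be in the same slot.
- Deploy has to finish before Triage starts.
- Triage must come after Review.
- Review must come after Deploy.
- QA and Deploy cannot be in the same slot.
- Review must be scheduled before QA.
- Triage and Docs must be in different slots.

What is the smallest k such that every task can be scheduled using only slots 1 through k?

The precedence chain requires at least 4 distinct slots.
With at most 3 per slot and 7 tasks, at least 3 slots are needed.
4 works (last occupied slot: 4): for example QA in 3, Docs in 1, Design in 1, Spec in 4, Triage in 3, Review in 2, Deploy in 1.

4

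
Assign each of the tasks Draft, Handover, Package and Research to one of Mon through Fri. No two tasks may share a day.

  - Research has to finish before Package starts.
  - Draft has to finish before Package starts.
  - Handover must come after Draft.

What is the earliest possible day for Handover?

Precedence pushes Handover to at least Tue.
Handover at Tue is achievable: Package in Thu, Research in Wed, Handover in Tue, Draft in Mon.

Tue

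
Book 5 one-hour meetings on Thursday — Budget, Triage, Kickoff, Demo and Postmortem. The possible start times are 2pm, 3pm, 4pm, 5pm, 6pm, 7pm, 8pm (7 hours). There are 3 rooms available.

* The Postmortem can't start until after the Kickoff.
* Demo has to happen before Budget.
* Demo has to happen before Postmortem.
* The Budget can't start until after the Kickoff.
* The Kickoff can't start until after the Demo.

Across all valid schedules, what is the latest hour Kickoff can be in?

Precedence pushes Kickoff to at least 3pm; downstream work caps Kickoff at 7pm.
Kickoff at 7pm is achievable: Demo in 2pm; Postmortem in 8pm; Budget in 8pm; Kickoff in 7pm; Triage in 2pm.

7pm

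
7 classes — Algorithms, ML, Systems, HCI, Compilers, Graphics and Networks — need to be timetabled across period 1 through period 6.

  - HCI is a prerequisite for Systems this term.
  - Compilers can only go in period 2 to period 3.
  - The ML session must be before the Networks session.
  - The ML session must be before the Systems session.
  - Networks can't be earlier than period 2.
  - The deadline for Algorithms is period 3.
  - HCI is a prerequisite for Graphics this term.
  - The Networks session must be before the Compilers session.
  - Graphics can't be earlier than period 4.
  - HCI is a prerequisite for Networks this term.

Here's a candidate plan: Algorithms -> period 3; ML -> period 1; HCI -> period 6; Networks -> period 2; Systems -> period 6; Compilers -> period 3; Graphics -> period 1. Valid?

The Networks session must be before the Compilers session — holds.
HCI is a prerequisite for Graphics this term — violated.
Networks can't be earlier than period 2 — holds.
Compilers can only go in period 2 to period 3 — holds.
The deadline for Algorithms is period 3 — holds.
HCI is a prerequisite for Systems this term — violated.
The ML session must be before the Networks session — holds.
The ML session must be before the Systems session — holds.
HCI is a prerequisite for Networks this term — violated.
Graphics can't be earlier than period 4 — violated.

Invalid. HCI is a prerequisite for Graphics this term.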